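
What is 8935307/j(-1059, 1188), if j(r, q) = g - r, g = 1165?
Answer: 8935307/2224 ≈ 4017.7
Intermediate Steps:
j(r, q) = 1165 - r
8935307/j(-1059, 1188) = 8935307/(1165 - 1*(-1059)) = 8935307/(1165 + 1059) = 8935307/2224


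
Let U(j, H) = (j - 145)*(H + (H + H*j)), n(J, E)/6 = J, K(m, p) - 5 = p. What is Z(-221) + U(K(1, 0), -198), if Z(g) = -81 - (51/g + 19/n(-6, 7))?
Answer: 90773167/468 ≈ 1.9396e+5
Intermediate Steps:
K(m, p) = 5 + p
n(J, E) = 6*J
U(j, H) = (-145 + j)*(2*H + H*j)
Z(g) = -2897/36 - 51/g (Z(g) = -81 - (51/g + 19/((6*(-6)))) = -81 - (51/g + 19/(-36)) = -81 - (51/g + 19*(-1/36)) = -81 - (51/g - 19/36) = -81 - (-19/36 + 51/g) = -81 + (19/36 - 51/g) = -2897/36 - 51/g)
Z(-221) + U(K(1, 0), -198) = (-2897/36 - 51/(-221)) - 198*(-290 + (5 + 0)² - 143*(5 + 0)) = (-2897/36 - 51*(-1/221)) - 198*(-290 + 5² - 143*5) = (-2897/36 + 3/13) - 198*(-290 + 25 - 715) = -37553/468 - 198*(-980) = -37553/468 + 194040 = 90773167/468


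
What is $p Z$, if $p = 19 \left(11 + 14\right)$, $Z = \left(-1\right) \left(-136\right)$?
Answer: $64600$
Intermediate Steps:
$Z = 136$
$p = 475$ ($p = 19 \cdot 25 = 475$)
$p Z = 475 \cdot 136 = 64600$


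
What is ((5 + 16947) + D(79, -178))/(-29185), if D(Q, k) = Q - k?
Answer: -17209/29185 ≈ -0.58965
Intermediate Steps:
((5 + 16947) + D(79, -178))/(-29185) = ((5 + 16947) + (79 - 1*(-178)))/(-29185) = (16952 + (79 + 178))*(-1/29185) = (16952 + 257)*(-1/29185) = 17209*(-1/29185) = -17209/29185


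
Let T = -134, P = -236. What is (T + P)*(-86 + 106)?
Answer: -7400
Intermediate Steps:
(T + P)*(-86 + 106) = (-134 - 236)*(-86 + 106) = -370*20 = -7400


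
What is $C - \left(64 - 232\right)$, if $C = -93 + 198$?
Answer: $273$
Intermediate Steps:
$C = 105$
$C - \left(64 - 232\right) = 105 - \left(64 - 232\right) = 105 - -168 = 105 + 168 = 273$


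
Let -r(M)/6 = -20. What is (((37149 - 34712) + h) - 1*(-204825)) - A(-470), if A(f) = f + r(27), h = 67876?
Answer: 275488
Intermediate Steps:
r(M) = 120 (r(M) = -6*(-20) = 120)
A(f) = 120 + f (A(f) = f + 120 = 120 + f)
(((37149 - 34712) + h) - 1*(-204825)) - A(-470) = (((37149 - 34712) + 67876) - 1*(-204825)) - (120 - 470) = ((2437 + 67876) + 204825) - 1*(-350) = (70313 + 204825) + 350 = 275138 + 350 = 275488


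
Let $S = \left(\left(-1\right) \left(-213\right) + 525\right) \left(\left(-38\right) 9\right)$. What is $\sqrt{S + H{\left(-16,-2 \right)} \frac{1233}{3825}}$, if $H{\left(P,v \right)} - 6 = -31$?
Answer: $\frac{i \sqrt{72944773}}{17} \approx 502.4 i$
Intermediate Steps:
$H{\left(P,v \right)} = -25$ ($H{\left(P,v \right)} = 6 - 31 = -25$)
$S = -252396$ ($S = \left(213 + 525\right) \left(-342\right) = 738 \left(-342\right) = -252396$)
$\sqrt{S + H{\left(-16,-2 \right)} \frac{1233}{3825}} = \sqrt{-252396 - 25 \cdot \frac{1233}{3825}} = \sqrt{-252396 - 25 \cdot 1233 \cdot \frac{1}{3825}} = \sqrt{-252396 - \frac{137}{17}} = \sqrt{- \frac{4290869}{17}} = \frac{i \sqrt{72944773}}{17}$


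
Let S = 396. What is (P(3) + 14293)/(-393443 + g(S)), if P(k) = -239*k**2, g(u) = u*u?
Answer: -12142/236627 ≈ -0.051313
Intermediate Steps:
g(u) = u**2
(P(3) + 14293)/(-393443 + g(S)) = (-239*3**2 + 14293)/(-393443 + 396**2) = (-239*9 + 14293)/(-393443 + 156816) = (-2151 + 14293)/(-236627) = 12142*(-1/236627) = -12142/236627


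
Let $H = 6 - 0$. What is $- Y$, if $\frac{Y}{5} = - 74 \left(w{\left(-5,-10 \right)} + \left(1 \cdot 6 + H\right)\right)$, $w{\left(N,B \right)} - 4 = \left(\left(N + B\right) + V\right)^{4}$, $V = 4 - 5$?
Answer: $24254240$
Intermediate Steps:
$H = 6$ ($H = 6 + 0 = 6$)
$V = -1$
$w{\left(N,B \right)} = 4 + \left(-1 + B + N\right)^{4}$ ($w{\left(N,B \right)} = 4 + \left(\left(N + B\right) - 1\right)^{4} = 4 + \left(\left(B + N\right) - 1\right)^{4} = 4 + \left(-1 + B + N\right)^{4}$)
$Y = -24254240$ ($Y = 5 \left(- 74 \left(\left(4 + \left(-1 - 10 - 5\right)^{4}\right) + \left(1 \cdot 6 + 6\right)\right)\right) = 5 \left(- 74 \left(\left(4 + \left(-16\right)^{4}\right) + \left(6 + 6\right)\right)\right) = 5 \left(- 74 \left(\left(4 + 65536\right) + 12\right)\right) = 5 \left(- 74 \left(65540 + 12\right)\right) = 5 \left(\left(-74\right) 65552\right) = 5 \left(-4850848\right) = -24254240$)
$- Y = \left(-1\right) \left(-24254240\right) = 24254240$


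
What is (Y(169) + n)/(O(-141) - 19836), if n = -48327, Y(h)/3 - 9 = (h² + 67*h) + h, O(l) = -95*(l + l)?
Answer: 23953/2318 ≈ 10.333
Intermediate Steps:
O(l) = -190*l
Y(h) = 27 + 3*h² + 204*h (Y(h) = 27 + 3*((h² + 67*h) + h) = 27 + 3*(h² + 68*h) = 27 + (3*h² + 204*h) = 27 + 3*h² + 204*h)
(Y(169) + n)/(O(-141) - 19836) = ((27 + 3*169² + 204*169) - 48327)/(-190*(-141) - 19836) = ((27 + 3*28561 + 34476) - 48327)/(26790 - 19836) = ((27 + 85683 + 34476) - 48327)/6954 = (120186 - 48327)*(1/6954) = 71859*(1/6954) = 23953/2318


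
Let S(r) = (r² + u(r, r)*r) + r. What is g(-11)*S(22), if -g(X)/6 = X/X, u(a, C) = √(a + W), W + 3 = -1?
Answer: -3036 - 396*√2 ≈ -3596.0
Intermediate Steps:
W = -4 (W = -3 - 1 = -4)
u(a, C) = √(-4 + a) (u(a, C) = √(a - 4) = √(-4 + a))
g(X) = -6 (g(X) = -6*X/X = -6*1 = -6)
S(r) = r + r² + r*√(-4 + r) (S(r) = (r² + √(-4 + r)*r) + r = (r² + r*√(-4 + r)) + r = r + r² + r*√(-4 + r))
g(-11)*S(22) = -132*(1 + 22 + √(-4 + 22)) = -132*(1 + 22 + √18) = -132*(1 + 22 + 3*√2) = -132*(23 + 3*√2) = -6*(506 + 66*√2) = -3036 - 396*√2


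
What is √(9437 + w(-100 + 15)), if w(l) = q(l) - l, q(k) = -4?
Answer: √9518 ≈ 97.560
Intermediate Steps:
w(l) = -4 - l
√(9437 + w(-100 + 15)) = √(9437 + (-4 - (-100 + 15))) = √(9437 + (-4 - 1*(-85))) = √(9437 + (-4 + 85)) = √(9437 + 81) = √9518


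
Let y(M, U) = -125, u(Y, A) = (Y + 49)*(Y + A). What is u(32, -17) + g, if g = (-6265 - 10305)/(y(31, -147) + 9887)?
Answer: 5922130/4881 ≈ 1213.3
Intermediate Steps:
u(Y, A) = (49 + Y)*(A + Y)
g = -8285/4881 (g = (-6265 - 10305)/(-125 + 9887) = -16570/9762 = -16570*1/9762 = -8285/4881 ≈ -1.6974)
u(32, -17) + g = (32² + 49*(-17) + 49*32 - 17*32) - 8285/4881 = (1024 - 833 + 1568 - 544) - 8285/4881 = 1215 - 8285/4881 = 5922130/4881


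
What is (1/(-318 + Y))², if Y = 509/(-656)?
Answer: 430336/43729919689 ≈ 9.8408e-6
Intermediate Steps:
Y = -509/656 (Y = 509*(-1/656) = -509/656 ≈ -0.77591)
(1/(-318 + Y))² = (1/(-318 - 509/656))² = (1/(-209117/656))² = (-656/209117)² = 430336/43729919689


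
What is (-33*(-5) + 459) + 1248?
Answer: 1872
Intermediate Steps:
(-33*(-5) + 459) + 1248 = (165 + 459) + 1248 = 624 + 1248 = 1872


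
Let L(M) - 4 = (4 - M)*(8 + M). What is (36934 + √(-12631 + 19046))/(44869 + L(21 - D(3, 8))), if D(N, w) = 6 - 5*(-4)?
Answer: 18467/22450 + √6415/44900 ≈ 0.82437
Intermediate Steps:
D(N, w) = 26 (D(N, w) = 6 + 20 = 26)
L(M) = 4 + (4 - M)*(8 + M)
(36934 + √(-12631 + 19046))/(44869 + L(21 - D(3, 8))) = (36934 + √(-12631 + 19046))/(44869 + (36 - (21 - 1*26)² - 4*(21 - 1*26))) = (36934 + √6415)/(44869 + (36 - (21 - 26)² - 4*(21 - 26))) = (36934 + √6415)/(44869 + (36 - 1*(-5)² - 4*(-5))) = (36934 + √6415)/(44869 + (36 - 1*25 + 20)) = (36934 + √6415)/(44869 + (36 - 25 + 20)) = (36934 + √6415)/(44869 + 31) = (36934 + √6415)/44900 = (36934 + √6415)*(1/44900) = 18467/22450 + √6415/44900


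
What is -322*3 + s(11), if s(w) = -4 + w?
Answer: -959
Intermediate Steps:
-322*3 + s(11) = -322*3 + (-4 + 11) = -46*21 + 7 = -966 + 7 = -959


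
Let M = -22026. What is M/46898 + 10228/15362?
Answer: 35327333/180111769 ≈ 0.19614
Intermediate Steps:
M/46898 + 10228/15362 = -22026/46898 + 10228/15362 = -22026*1/46898 + 10228*(1/15362) = -11013/23449 + 5114/7681 = 35327333/180111769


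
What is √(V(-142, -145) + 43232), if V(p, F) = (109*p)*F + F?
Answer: √2287397 ≈ 1512.4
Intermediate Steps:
V(p, F) = F + 109*F*p (V(p, F) = 109*F*p + F = F + 109*F*p)
√(V(-142, -145) + 43232) = √(-145*(1 + 109*(-142)) + 43232) = √(-145*(1 - 15478) + 43232) = √(-145*(-15477) + 43232) = √(2244165 + 43232) = √2287397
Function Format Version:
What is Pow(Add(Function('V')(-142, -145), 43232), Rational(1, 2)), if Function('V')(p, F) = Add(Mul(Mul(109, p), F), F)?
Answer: Pow(2287397, Rational(1, 2)) ≈ 1512.4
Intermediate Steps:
Function('V')(p, F) = Add(F, Mul(109, F, p)) (Function('V')(p, F) = Add(Mul(109, F, p), F) = Add(F, Mul(109, F, p)))
Pow(Add(Function('V')(-142, -145), 43232), Rational(1, 2)) = Pow(Add(Mul(-145, Add(1, Mul(109, -142))), 43232), Rational(1, 2)) = Pow(Add(Mul(-145, Add(1, -15478)), 43232), Rational(1, 2)) = Pow(Add(Mul(-145, -15477), 43232), Rational(1, 2)) = Pow(Add(2244165, 43232), Rational(1, 2)) = Pow(2287397, Rational(1, 2))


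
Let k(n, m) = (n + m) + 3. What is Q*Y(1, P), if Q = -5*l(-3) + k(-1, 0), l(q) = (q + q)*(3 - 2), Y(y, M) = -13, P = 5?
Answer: -416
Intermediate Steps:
k(n, m) = 3 + m + n (k(n, m) = (m + n) + 3 = 3 + m + n)
l(q) = 2*q (l(q) = (2*q)*1 = 2*q)
Q = 32 (Q = -10*(-3) + (3 + 0 - 1) = -5*(-6) + 2 = 30 + 2 = 32)
Q*Y(1, P) = 32*(-13) = -416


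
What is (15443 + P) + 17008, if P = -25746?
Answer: 6705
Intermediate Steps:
(15443 + P) + 17008 = (15443 - 25746) + 17008 = -10303 + 17008 = 6705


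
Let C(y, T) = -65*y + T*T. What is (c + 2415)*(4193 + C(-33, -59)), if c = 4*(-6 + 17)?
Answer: 24144921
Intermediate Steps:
C(y, T) = T**2 - 65*y (C(y, T) = -65*y + T**2 = T**2 - 65*y)
c = 44 (c = 4*11 = 44)
(c + 2415)*(4193 + C(-33, -59)) = (44 + 2415)*(4193 + ((-59)**2 - 65*(-33))) = 2459*(4193 + (3481 + 2145)) = 2459*(4193 + 5626) = 2459*9819 = 24144921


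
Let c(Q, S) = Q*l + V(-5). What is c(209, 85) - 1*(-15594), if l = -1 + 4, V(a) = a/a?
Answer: 16222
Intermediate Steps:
V(a) = 1
l = 3
c(Q, S) = 1 + 3*Q (c(Q, S) = Q*3 + 1 = 3*Q + 1 = 1 + 3*Q)
c(209, 85) - 1*(-15594) = (1 + 3*209) - 1*(-15594) = (1 + 627) + 15594 = 628 + 15594 = 16222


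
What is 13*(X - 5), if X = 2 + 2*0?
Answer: -39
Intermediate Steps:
X = 2 (X = 2 + 0 = 2)
13*(X - 5) = 13*(2 - 5) = 13*(-3) = -39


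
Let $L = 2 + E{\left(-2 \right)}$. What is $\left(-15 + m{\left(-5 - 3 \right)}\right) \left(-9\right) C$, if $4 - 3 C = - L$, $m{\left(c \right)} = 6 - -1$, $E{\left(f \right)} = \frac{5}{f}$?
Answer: $84$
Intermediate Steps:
$L = - \frac{1}{2}$ ($L = 2 + \frac{5}{-2} = 2 + 5 \left(- \frac{1}{2}\right) = 2 - \frac{5}{2} = - \frac{1}{2} \approx -0.5$)
$m{\left(c \right)} = 7$ ($m{\left(c \right)} = 6 + 1 = 7$)
$C = \frac{7}{6}$ ($C = \frac{4}{3} - \frac{\left(-1\right) \left(- \frac{1}{2}\right)}{3} = \frac{4}{3} - \frac{1}{6} = \frac{7}{6} \approx 1.1667$)
$\left(-15 + m{\left(-5 - 3 \right)}\right) \left(-9\right) C = \left(-15 + 7\right) \left(-9\right) \frac{7}{6} = \left(-8\right) \left(-9\right) \frac{7}{6} = 72 \cdot \frac{7}{6} = 84$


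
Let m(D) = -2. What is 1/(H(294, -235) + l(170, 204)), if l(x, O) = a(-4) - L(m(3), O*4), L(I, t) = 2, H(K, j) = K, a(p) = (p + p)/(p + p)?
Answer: 1/293 ≈ 0.0034130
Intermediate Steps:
a(p) = 1 (a(p) = (2*p)/((2*p)) = (2*p)*(1/(2*p)) = 1)
l(x, O) = -1 (l(x, O) = 1 - 1*2 = 1 - 2 = -1)
1/(H(294, -235) + l(170, 204)) = 1/(294 - 1) = 1/293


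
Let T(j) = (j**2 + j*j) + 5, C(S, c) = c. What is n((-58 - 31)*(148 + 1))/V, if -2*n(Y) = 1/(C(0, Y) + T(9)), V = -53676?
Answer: -1/1405667088 ≈ -7.1141e-10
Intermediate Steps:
T(j) = 5 + 2*j**2 (T(j) = (j**2 + j**2) + 5 = 2*j**2 + 5 = 5 + 2*j**2)
n(Y) = -1/(2*(167 + Y)) (n(Y) = -1/(2*(Y + (5 + 2*9**2))) = -1/(2*(Y + (5 + 2*81))) = -1/(2*(Y + (5 + 162))) = -1/(2*(Y + 167)) = -1/(2*(167 + Y)))
n((-58 - 31)*(148 + 1))/V = -1/(334 + 2*((-58 - 31)*(148 + 1)))/(-53676) = -1/(334 + 2*(-89*149))*(-1/53676) = -1/(334 + 2*(-13261))*(-1/53676) = -1/(334 - 26522)*(-1/53676) = -1/(-26188)*(-1/53676) = -1*(-1/26188)*(-1/53676) = (1/26188)*(-1/53676) = -1/1405667088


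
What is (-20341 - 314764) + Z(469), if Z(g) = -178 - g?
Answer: -335752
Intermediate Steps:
(-20341 - 314764) + Z(469) = (-20341 - 314764) + (-178 - 1*469) = -335105 + (-178 - 469) = -335105 - 647 = -335752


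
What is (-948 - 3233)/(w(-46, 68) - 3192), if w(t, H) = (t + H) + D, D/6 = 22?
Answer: 4181/3038 ≈ 1.3762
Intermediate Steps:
D = 132 (D = 6*22 = 132)
w(t, H) = 132 + H + t (w(t, H) = (t + H) + 132 = (H + t) + 132 = 132 + H + t)
(-948 - 3233)/(w(-46, 68) - 3192) = (-948 - 3233)/((132 + 68 - 46) - 3192) = -4181/(154 - 3192) = -4181/(-3038) = -4181*(-1/3038) = 4181/3038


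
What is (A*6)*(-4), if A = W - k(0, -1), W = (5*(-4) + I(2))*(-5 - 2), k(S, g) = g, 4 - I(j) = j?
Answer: -3048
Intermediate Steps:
I(j) = 4 - j
W = 126 (W = (5*(-4) + (4 - 1*2))*(-5 - 2) = (-20 + (4 - 2))*(-7) = (-20 + 2)*(-7) = -18*(-7) = 126)
A = 127 (A = 126 - 1*(-1) = 126 + 1 = 127)
(A*6)*(-4) = (127*6)*(-4) = 762*(-4) = -3048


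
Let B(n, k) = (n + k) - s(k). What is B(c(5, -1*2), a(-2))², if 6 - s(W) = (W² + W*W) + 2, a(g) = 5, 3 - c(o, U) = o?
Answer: 2401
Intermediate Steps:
c(o, U) = 3 - o
s(W) = 4 - 2*W² (s(W) = 6 - ((W² + W*W) + 2) = 6 - ((W² + W²) + 2) = 6 - (2*W² + 2) = 6 - (2 + 2*W²) = 6 + (-2 - 2*W²) = 4 - 2*W²)
B(n, k) = -4 + k + n + 2*k² (B(n, k) = (n + k) - (4 - 2*k²) = (k + n) + (-4 + 2*k²) = -4 + k + n + 2*k²)
B(c(5, -1*2), a(-2))² = (-4 + 5 + (3 - 1*5) + 2*5²)² = (-4 + 5 + (3 - 5) + 2*25)² = (-4 + 5 - 2 + 50)² = 49² = 2401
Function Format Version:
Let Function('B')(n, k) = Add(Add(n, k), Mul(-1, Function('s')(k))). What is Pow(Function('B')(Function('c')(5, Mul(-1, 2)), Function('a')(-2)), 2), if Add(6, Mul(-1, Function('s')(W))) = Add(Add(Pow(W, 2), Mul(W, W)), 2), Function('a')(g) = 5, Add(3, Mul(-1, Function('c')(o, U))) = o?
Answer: 2401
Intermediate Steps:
Function('c')(o, U) = Add(3, Mul(-1, o))
Function('s')(W) = Add(4, Mul(-2, Pow(W, 2))) (Function('s')(W) = Add(6, Mul(-1, Add(Add(Pow(W, 2), Mul(W, W)), 2))) = Add(6, Mul(-1, Add(Add(Pow(W, 2), Pow(W, 2)), 2))) = Add(6, Mul(-1, Add(Mul(2, Pow(W, 2)), 2))) = Add(6, Mul(-1, Add(2, Mul(2, Pow(W, 2))))) = Add(6, Add(-2, Mul(-2, Pow(W, 2)))) = Add(4, Mul(-2, Pow(W, 2))))
Function('B')(n, k) = Add(-4, k, n, Mul(2, Pow(k, 2))) (Function('B')(n, k) = Add(Add(n, k), Mul(-1, Add(4, Mul(-2, Pow(k, 2))))) = Add(Add(k, n), Add(-4, Mul(2, Pow(k, 2)))) = Add(-4, k, n, Mul(2, Pow(k, 2))))
Pow(Function('B')(Function('c')(5, Mul(-1, 2)), Function('a')(-2)), 2) = Pow(Add(-4, 5, Add(3, Mul(-1, 5)), Mul(2, Pow(5, 2))), 2) = Pow(Add(-4, 5, Add(3, -5), Mul(2, 25)), 2) = Pow(Add(-4, 5, -2, 50), 2) = Pow(49, 2) = 2401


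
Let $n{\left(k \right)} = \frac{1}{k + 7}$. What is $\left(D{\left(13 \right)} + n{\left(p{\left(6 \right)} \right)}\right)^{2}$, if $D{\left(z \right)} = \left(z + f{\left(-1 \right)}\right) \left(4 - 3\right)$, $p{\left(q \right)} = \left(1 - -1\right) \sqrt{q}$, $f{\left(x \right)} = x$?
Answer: $\frac{94273}{625} - \frac{1228 \sqrt{6}}{625} \approx 146.02$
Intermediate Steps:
$p{\left(q \right)} = 2 \sqrt{q}$ ($p{\left(q \right)} = \left(1 + 1\right) \sqrt{q} = 2 \sqrt{q}$)
$D{\left(z \right)} = -1 + z$ ($D{\left(z \right)} = \left(z - 1\right) \left(4 - 3\right) = \left(-1 + z\right) 1 = -1 + z$)
$n{\left(k \right)} = \frac{1}{7 + k}$
$\left(D{\left(13 \right)} + n{\left(p{\left(6 \right)} \right)}\right)^{2} = \left(\left(-1 + 13\right) + \frac{1}{7 + 2 \sqrt{6}}\right)^{2} = \left(12 + \frac{1}{7 + 2 \sqrt{6}}\right)^{2}$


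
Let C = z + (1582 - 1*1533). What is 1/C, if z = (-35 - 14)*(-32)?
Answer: 1/1617 ≈ 0.00061843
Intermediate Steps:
z = 1568 (z = -49*(-32) = 1568)
C = 1617 (C = 1568 + (1582 - 1*1533) = 1568 + (1582 - 1533) = 1568 + 49 = 1617)
1/C = 1/1617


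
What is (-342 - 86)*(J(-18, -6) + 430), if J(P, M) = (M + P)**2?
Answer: -430568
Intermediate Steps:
(-342 - 86)*(J(-18, -6) + 430) = (-342 - 86)*((-6 - 18)**2 + 430) = -428*((-24)**2 + 430) = -428*(576 + 430) = -428*1006 = -430568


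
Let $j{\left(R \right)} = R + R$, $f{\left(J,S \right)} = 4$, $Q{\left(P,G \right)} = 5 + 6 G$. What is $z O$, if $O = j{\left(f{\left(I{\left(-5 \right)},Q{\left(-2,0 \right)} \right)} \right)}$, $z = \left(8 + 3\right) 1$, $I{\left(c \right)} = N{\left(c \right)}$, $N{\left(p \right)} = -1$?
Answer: $88$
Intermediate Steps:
$I{\left(c \right)} = -1$
$z = 11$ ($z = 11 \cdot 1 = 11$)
$j{\left(R \right)} = 2 R$
$O = 8$ ($O = 2 \cdot 4 = 8$)
$z O = 11 \cdot 8 = 88$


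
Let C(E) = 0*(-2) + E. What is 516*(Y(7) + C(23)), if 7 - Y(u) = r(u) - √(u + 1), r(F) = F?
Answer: 11868 + 1032*√2 ≈ 13327.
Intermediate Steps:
Y(u) = 7 + √(1 + u) - u (Y(u) = 7 - (u - √(u + 1)) = 7 - (u - √(1 + u)) = 7 + (√(1 + u) - u) = 7 + √(1 + u) - u)
C(E) = E (C(E) = 0 + E = E)
516*(Y(7) + C(23)) = 516*((7 + √(1 + 7) - 1*7) + 23) = 516*((7 + √8 - 7) + 23) = 516*((7 + 2*√2 - 7) + 23) = 516*(2*√2 + 23) = 516*(23 + 2*√2) = 11868 + 1032*√2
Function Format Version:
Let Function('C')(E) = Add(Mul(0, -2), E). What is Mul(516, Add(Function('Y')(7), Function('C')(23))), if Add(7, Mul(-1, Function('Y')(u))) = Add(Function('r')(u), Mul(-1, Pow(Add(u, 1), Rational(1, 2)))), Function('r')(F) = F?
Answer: Add(11868, Mul(1032, Pow(2, Rational(1, 2)))) ≈ 13327.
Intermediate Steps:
Function('Y')(u) = Add(7, Pow(Add(1, u), Rational(1, 2)), Mul(-1, u)) (Function('Y')(u) = Add(7, Mul(-1, Add(u, Mul(-1, Pow(Add(u, 1), Rational(1, 2)))))) = Add(7, Mul(-1, Add(u, Mul(-1, Pow(Add(1, u), Rational(1, 2)))))) = Add(7, Add(Pow(Add(1, u), Rational(1, 2)), Mul(-1, u))) = Add(7, Pow(Add(1, u), Rational(1, 2)), Mul(-1, u)))
Function('C')(E) = E (Function('C')(E) = Add(0, E) = E)
Mul(516, Add(Function('Y')(7), Function('C')(23))) = Mul(516, Add(Add(7, Pow(Add(1, 7), Rational(1, 2)), Mul(-1, 7)), 23)) = Mul(516, Add(Add(7, Pow(8, Rational(1, 2)), -7), 23)) = Mul(516, Add(Add(7, Mul(2, Pow(2, Rational(1, 2))), -7), 23)) = Mul(516, Add(Mul(2, Pow(2, Rational(1, 2))), 23)) = Mul(516, Add(23, Mul(2, Pow(2, Rational(1, 2))))) = Add(11868, Mul(1032, Pow(2, Rational(1, 2))))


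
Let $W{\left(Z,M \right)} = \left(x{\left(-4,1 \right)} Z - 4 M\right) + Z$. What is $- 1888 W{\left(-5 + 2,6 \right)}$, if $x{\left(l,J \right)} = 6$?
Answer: $84960$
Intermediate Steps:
$W{\left(Z,M \right)} = - 4 M + 7 Z$ ($W{\left(Z,M \right)} = \left(6 Z - 4 M\right) + Z = \left(- 4 M + 6 Z\right) + Z = - 4 M + 7 Z$)
$- 1888 W{\left(-5 + 2,6 \right)} = - 1888 \left(\left(-4\right) 6 + 7 \left(-5 + 2\right)\right) = - 1888 \left(-24 + 7 \left(-3\right)\right) = - 1888 \left(-24 - 21\right) = \left(-1888\right) \left(-45\right) = 84960$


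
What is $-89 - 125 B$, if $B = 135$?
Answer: $-16964$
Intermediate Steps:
$-89 - 125 B = -89 - 16875 = -16964$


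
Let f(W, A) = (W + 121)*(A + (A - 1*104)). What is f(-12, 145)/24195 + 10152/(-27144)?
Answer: 1410601/3040505 ≈ 0.46394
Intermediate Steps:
f(W, A) = (-104 + 2*A)*(121 + W) (f(W, A) = (121 + W)*(A + (A - 104)) = (121 + W)*(A + (-104 + A)) = (121 + W)*(-104 + 2*A) = (-104 + 2*A)*(121 + W))
f(-12, 145)/24195 + 10152/(-27144) = (-12584 - 104*(-12) + 242*145 + 2*145*(-12))/24195 + 10152/(-27144) = (-12584 + 1248 + 35090 - 3480)*(1/24195) + 10152*(-1/27144) = 20274*(1/24195) - 141/377 = 6758/8065 - 141/377 = 1410601/3040505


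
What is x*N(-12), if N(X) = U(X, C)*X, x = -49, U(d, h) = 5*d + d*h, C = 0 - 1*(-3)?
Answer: -56448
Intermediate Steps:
C = 3 (C = 0 + 3 = 3)
N(X) = 8*X² (N(X) = (X*(5 + 3))*X = (X*8)*X = (8*X)*X = 8*X²)
x*N(-12) = -392*(-12)² = -392*144 = -49*1152 = -56448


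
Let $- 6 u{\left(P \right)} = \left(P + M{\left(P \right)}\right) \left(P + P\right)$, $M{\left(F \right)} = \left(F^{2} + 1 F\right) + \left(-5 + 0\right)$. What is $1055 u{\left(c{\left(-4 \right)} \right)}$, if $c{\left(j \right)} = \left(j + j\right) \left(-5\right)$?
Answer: $- \frac{70685000}{3} \approx -2.3562 \cdot 10^{7}$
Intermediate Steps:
$c{\left(j \right)} = - 10 j$ ($c{\left(j \right)} = 2 j \left(-5\right) = - 10 j$)
$M{\left(F \right)} = -5 + F + F^{2}$ ($M{\left(F \right)} = \left(F^{2} + F\right) - 5 = \left(F + F^{2}\right) - 5 = -5 + F + F^{2}$)
$u{\left(P \right)} = - \frac{P \left(-5 + P^{2} + 2 P\right)}{3}$ ($u{\left(P \right)} = - \frac{\left(P + \left(-5 + P + P^{2}\right)\right) \left(P + P\right)}{6} = - \frac{\left(-5 + P^{2} + 2 P\right) 2 P}{6} = - \frac{2 P \left(-5 + P^{2} + 2 P\right)}{6} = - \frac{P \left(-5 + P^{2} + 2 P\right)}{3}$)
$1055 u{\left(c{\left(-4 \right)} \right)} = 1055 \frac{\left(-10\right) \left(-4\right) \left(5 - \left(\left(-10\right) \left(-4\right)\right)^{2} - 2 \left(\left(-10\right) \left(-4\right)\right)\right)}{3} = 1055 \cdot \frac{1}{3} \cdot 40 \left(5 - 40^{2} - 80\right) = 1055 \cdot \frac{1}{3} \cdot 40 \left(5 - 1600 - 80\right) = 1055 \cdot \frac{1}{3} \cdot 40 \left(-1675\right) = 1055 \left(- \frac{67000}{3}\right) = - \frac{70685000}{3}$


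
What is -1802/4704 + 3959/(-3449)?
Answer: -12419117/8112048 ≈ -1.5309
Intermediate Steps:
-1802/4704 + 3959/(-3449) = -1802*1/4704 + 3959*(-1/3449) = -901/2352 - 3959/3449 = -12419117/8112048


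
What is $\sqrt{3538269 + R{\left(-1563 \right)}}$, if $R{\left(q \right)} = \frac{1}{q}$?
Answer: $\frac{\sqrt{8643881479098}}{1563} \approx 1881.0$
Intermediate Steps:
$\sqrt{3538269 + R{\left(-1563 \right)}} = \sqrt{3538269 + \frac{1}{-1563}} = \sqrt{3538269 - \frac{1}{1563}} = \sqrt{\frac{5530314446}{1563}} = \frac{\sqrt{8643881479098}}{1563}$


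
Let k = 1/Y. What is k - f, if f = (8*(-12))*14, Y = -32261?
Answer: 43358783/32261 ≈ 1344.0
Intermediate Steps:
k = -1/32261 (k = 1/(-32261) = -1/32261 ≈ -3.0997e-5)
f = -1344 (f = -96*14 = -1344)
k - f = -1/32261 - 1*(-1344) = -1/32261 + 1344 = 43358783/32261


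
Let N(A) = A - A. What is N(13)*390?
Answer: 0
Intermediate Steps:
N(A) = 0
N(13)*390 = 0*390 = 0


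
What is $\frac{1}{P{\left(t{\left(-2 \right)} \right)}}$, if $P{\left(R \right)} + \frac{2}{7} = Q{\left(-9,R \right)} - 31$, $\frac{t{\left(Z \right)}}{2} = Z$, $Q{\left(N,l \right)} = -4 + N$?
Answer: $- \frac{7}{310} \approx -0.022581$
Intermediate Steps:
$t{\left(Z \right)} = 2 Z$
$P{\left(R \right)} = - \frac{310}{7}$ ($P{\left(R \right)} = - \frac{2}{7} - 44 = - \frac{310}{7}$)
$\frac{1}{P{\left(t{\left(-2 \right)} \right)}} = \frac{1}{- \frac{310}{7}} = - \frac{7}{310}$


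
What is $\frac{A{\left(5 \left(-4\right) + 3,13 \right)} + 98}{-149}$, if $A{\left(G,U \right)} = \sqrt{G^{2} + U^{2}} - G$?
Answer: $- \frac{115}{149} - \frac{\sqrt{458}}{149} \approx -0.91544$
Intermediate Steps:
$\frac{A{\left(5 \left(-4\right) + 3,13 \right)} + 98}{-149} = \frac{\left(\sqrt{\left(5 \left(-4\right) + 3\right)^{2} + 13^{2}} - \left(5 \left(-4\right) + 3\right)\right) + 98}{-149} = - \frac{\left(\sqrt{\left(-20 + 3\right)^{2} + 169} - \left(-20 + 3\right)\right) + 98}{149} = - \frac{\left(\sqrt{\left(-17\right)^{2} + 169} - -17\right) + 98}{149} = - \frac{\left(\sqrt{289 + 169} + 17\right) + 98}{149} = - \frac{\left(\sqrt{458} + 17\right) + 98}{149} = - \frac{\left(17 + \sqrt{458}\right) + 98}{149} = - \frac{115 + \sqrt{458}}{149} = - \frac{115}{149} - \frac{\sqrt{458}}{149}$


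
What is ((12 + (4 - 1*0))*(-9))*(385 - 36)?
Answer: -50256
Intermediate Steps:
((12 + (4 - 1*0))*(-9))*(385 - 36) = ((12 + (4 + 0))*(-9))*349 = ((12 + 4)*(-9))*349 = (16*(-9))*349 = -144*349 = -50256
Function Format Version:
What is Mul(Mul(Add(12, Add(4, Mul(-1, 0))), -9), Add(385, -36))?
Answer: -50256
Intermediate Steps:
Mul(Mul(Add(12, Add(4, Mul(-1, 0))), -9), Add(385, -36)) = Mul(Mul(Add(12, Add(4, 0)), -9), 349) = Mul(Mul(Add(12, 4), -9), 349) = Mul(Mul(16, -9), 349) = Mul(-144, 349) = -50256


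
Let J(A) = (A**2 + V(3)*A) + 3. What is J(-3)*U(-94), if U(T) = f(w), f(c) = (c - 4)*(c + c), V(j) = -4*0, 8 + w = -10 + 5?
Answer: 5304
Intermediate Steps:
w = -13 (w = -8 + (-10 + 5) = -8 - 5 = -13)
V(j) = 0
f(c) = 2*c*(-4 + c) (f(c) = (-4 + c)*(2*c) = 2*c*(-4 + c))
U(T) = 442 (U(T) = 2*(-13)*(-4 - 13) = 2*(-13)*(-17) = 442)
J(A) = 3 + A**2 (J(A) = (A**2 + 0*A) + 3 = (A**2 + 0) + 3 = A**2 + 3 = 3 + A**2)
J(-3)*U(-94) = (3 + (-3)**2)*442 = (3 + 9)*442 = 12*442 = 5304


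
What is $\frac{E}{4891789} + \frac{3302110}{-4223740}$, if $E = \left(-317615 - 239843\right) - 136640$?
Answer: $- \frac{1908491486131}{2066164487086} \approx -0.92369$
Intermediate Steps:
$E = -694098$ ($E = -557458 - 136640 = -694098$)
$\frac{E}{4891789} + \frac{3302110}{-4223740} = - \frac{694098}{4891789} + \frac{3302110}{-4223740} = \left(-694098\right) \frac{1}{4891789} + 3302110 \left(- \frac{1}{4223740}\right) = - \frac{694098}{4891789} - \frac{330211}{422374} = - \frac{1908491486131}{2066164487086}$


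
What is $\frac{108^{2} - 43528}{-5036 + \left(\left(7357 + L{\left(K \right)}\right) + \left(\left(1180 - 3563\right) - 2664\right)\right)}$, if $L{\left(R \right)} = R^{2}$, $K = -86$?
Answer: $- \frac{15932}{2335} \approx -6.8231$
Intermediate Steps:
$\frac{108^{2} - 43528}{-5036 + \left(\left(7357 + L{\left(K \right)}\right) + \left(\left(1180 - 3563\right) - 2664\right)\right)} = \frac{108^{2} - 43528}{-5036 + \left(\left(7357 + \left(-86\right)^{2}\right) + \left(\left(1180 - 3563\right) - 2664\right)\right)} = \frac{11664 - 43528}{-5036 + \left(\left(7357 + 7396\right) - 5047\right)} = - \frac{31864}{-5036 + \left(14753 - 5047\right)} = - \frac{31864}{-5036 + 9706} = - \frac{31864}{4670} = \left(-31864\right) \frac{1}{4670} = - \frac{15932}{2335}$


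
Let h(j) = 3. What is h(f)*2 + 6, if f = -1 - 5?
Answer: 12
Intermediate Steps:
f = -6
h(f)*2 + 6 = 3*2 + 6 = 6 + 6 = 12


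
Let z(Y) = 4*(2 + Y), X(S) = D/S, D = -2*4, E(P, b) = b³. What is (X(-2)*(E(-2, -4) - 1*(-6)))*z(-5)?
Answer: 2784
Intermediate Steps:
D = -8
X(S) = -8/S
z(Y) = 8 + 4*Y
(X(-2)*(E(-2, -4) - 1*(-6)))*z(-5) = ((-8/(-2))*((-4)³ - 1*(-6)))*(8 + 4*(-5)) = ((-8*(-½))*(-64 + 6))*(8 - 20) = (4*(-58))*(-12) = -232*(-12) = 2784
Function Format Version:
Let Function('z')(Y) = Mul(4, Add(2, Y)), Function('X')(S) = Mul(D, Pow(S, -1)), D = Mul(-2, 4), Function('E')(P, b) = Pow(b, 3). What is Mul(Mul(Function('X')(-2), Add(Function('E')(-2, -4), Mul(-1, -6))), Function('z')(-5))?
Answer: 2784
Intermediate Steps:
D = -8
Function('X')(S) = Mul(-8, Pow(S, -1))
Function('z')(Y) = Add(8, Mul(4, Y))
Mul(Mul(Function('X')(-2), Add(Function('E')(-2, -4), Mul(-1, -6))), Function('z')(-5)) = Mul(Mul(Mul(-8, Pow(-2, -1)), Add(Pow(-4, 3), Mul(-1, -6))), Add(8, Mul(4, -5))) = Mul(Mul(Mul(-8, Rational(-1, 2)), Add(-64, 6)), Add(8, -20)) = Mul(Mul(4, -58), -12) = Mul(-232, -12) = 2784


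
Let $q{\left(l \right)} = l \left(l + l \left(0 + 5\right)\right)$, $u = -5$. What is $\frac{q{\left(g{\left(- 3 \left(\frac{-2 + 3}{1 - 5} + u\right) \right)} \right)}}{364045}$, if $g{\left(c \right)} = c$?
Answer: $\frac{11907}{2912360} \approx 0.0040884$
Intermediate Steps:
$q{\left(l \right)} = 6 l^{2}$ ($q{\left(l \right)} = l \left(l + l 5\right) = l \left(l + 5 l\right) = l 6 l = 6 l^{2}$)
$\frac{q{\left(g{\left(- 3 \left(\frac{-2 + 3}{1 - 5} + u\right) \right)} \right)}}{364045} = \frac{6 \left(- 3 \left(\frac{-2 + 3}{1 - 5} - 5\right)\right)^{2}}{364045} = 6 \left(- 3 \left(1 \frac{1}{-4} - 5\right)\right)^{2} \cdot \frac{1}{364045} = 6 \left(- 3 \left(1 \left(- \frac{1}{4}\right) - 5\right)\right)^{2} \cdot \frac{1}{364045} = 6 \left(- 3 \left(- \frac{1}{4} - 5\right)\right)^{2} \cdot \frac{1}{364045} = 6 \left(\left(-3\right) \left(- \frac{21}{4}\right)\right)^{2} \cdot \frac{1}{364045} = 6 \left(\frac{63}{4}\right)^{2} \cdot \frac{1}{364045} = 6 \cdot \frac{3969}{16} \cdot \frac{1}{364045} = \frac{11907}{8} \cdot \frac{1}{364045} = \frac{11907}{2912360}$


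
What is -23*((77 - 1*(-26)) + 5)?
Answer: -2484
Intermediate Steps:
-23*((77 - 1*(-26)) + 5) = -23*((77 + 26) + 5) = -23*(103 + 5) = -23*108 = -2484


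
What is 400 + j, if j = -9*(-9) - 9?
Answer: 472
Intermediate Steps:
j = 72 (j = 81 - 9 = 72)
400 + j = 400 + 72 = 472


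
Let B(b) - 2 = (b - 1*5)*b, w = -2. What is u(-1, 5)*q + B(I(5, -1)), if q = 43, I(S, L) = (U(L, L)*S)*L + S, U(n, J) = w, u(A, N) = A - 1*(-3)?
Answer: 238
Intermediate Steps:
u(A, N) = 3 + A (u(A, N) = A + 3 = 3 + A)
U(n, J) = -2
I(S, L) = S - 2*L*S (I(S, L) = (-2*S)*L + S = -2*L*S + S = S - 2*L*S)
B(b) = 2 + b*(-5 + b) (B(b) = 2 + (b - 1*5)*b = 2 + (b - 5)*b = 2 + (-5 + b)*b = 2 + b*(-5 + b))
u(-1, 5)*q + B(I(5, -1)) = (3 - 1)*43 + (2 + (5*(1 - 2*(-1)))**2 - 25*(1 - 2*(-1))) = 2*43 + (2 + (5*(1 + 2))**2 - 25*(1 + 2)) = 86 + (2 + (5*3)**2 - 25*3) = 86 + (2 + 15**2 - 5*15) = 86 + (2 + 225 - 75) = 86 + 152 = 238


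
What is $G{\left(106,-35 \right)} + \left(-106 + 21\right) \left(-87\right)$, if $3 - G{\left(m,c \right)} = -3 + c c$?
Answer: $6176$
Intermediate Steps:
$G{\left(m,c \right)} = 6 - c^{2}$ ($G{\left(m,c \right)} = 3 - \left(-3 + c c\right) = 3 - \left(-3 + c^{2}\right) = 6 - c^{2}$)
$G{\left(106,-35 \right)} + \left(-106 + 21\right) \left(-87\right) = \left(6 - \left(-35\right)^{2}\right) + \left(-106 + 21\right) \left(-87\right) = \left(6 - 1225\right) - -7395 = \left(6 - 1225\right) + 7395 = -1219 + 7395 = 6176$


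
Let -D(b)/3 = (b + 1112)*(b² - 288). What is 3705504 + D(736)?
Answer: -2997860448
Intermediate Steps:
D(b) = -3*(-288 + b²)*(1112 + b) (D(b) = -3*(b + 1112)*(b² - 288) = -3*(1112 + b)*(-288 + b²) = -3*(-288 + b²)*(1112 + b))
3705504 + D(736) = 3705504 + (960768 - 3336*736² - 3*736³ + 864*736) = 3705504 + (960768 - 3336*541696 - 3*398688256 + 635904) = 3705504 + (960768 - 1807097856 - 1196064768 + 635904) = 3705504 - 3001565952 = -2997860448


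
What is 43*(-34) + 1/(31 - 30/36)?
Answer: -264616/181 ≈ -1462.0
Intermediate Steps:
43*(-34) + 1/(31 - 30/36) = -1462 + 1/(31 - 30*1/36) = -1462 + 1/(31 - ⅚) = -1462 + 1/(181/6) = -1462 + 6/181 = -264616/181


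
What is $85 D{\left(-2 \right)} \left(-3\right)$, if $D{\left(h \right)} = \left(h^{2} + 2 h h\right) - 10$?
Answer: $-510$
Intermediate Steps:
$D{\left(h \right)} = -10 + 3 h^{2}$ ($D{\left(h \right)} = \left(h^{2} + 2 h^{2}\right) - 10 = 3 h^{2} - 10 = -10 + 3 h^{2}$)
$85 D{\left(-2 \right)} \left(-3\right) = 85 \left(-10 + 3 \left(-2\right)^{2}\right) \left(-3\right) = 85 \left(-10 + 3 \cdot 4\right) \left(-3\right) = 85 \left(-10 + 12\right) \left(-3\right) = 85 \cdot 2 \left(-3\right) = 170 \left(-3\right) = -510$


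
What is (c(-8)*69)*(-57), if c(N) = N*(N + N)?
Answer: -503424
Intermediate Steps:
c(N) = 2*N² (c(N) = N*(2*N) = 2*N²)
(c(-8)*69)*(-57) = ((2*(-8)²)*69)*(-57) = ((2*64)*69)*(-57) = (128*69)*(-57) = 8832*(-57) = -503424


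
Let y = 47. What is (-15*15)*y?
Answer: -10575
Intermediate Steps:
(-15*15)*y = -15*15*47 = -225*47 = -10575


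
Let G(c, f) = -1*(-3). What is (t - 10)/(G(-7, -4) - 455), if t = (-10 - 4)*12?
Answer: 89/226 ≈ 0.39381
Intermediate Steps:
G(c, f) = 3
t = -168 (t = -14*12 = -168)
(t - 10)/(G(-7, -4) - 455) = (-168 - 10)/(3 - 455) = -178/(-452) = -178*(-1/452) = 89/226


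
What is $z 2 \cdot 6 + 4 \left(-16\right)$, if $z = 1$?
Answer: $-52$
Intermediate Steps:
$z 2 \cdot 6 + 4 \left(-16\right) = 1 \cdot 2 \cdot 6 + 4 \left(-16\right) = 2 \cdot 6 - 64 = 12 - 64 = -52$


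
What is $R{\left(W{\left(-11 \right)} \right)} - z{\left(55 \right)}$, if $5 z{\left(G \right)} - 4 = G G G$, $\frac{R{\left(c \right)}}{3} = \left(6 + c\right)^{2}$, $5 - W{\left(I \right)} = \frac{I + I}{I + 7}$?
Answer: $- \frac{663701}{20} \approx -33185.0$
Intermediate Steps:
$W{\left(I \right)} = 5 - \frac{2 I}{7 + I}$ ($W{\left(I \right)} = 5 - \frac{I + I}{I + 7} = 5 - \frac{2 I}{7 + I}$)
$R{\left(c \right)} = 3 \left(6 + c\right)^{2}$
$z{\left(G \right)} = \frac{4}{5} + \frac{G^{3}}{5}$ ($z{\left(G \right)} = \frac{4}{5} + \frac{G G G}{5} = \frac{4}{5} + \frac{G G^{2}}{5} = \frac{4}{5} + \frac{G^{3}}{5}$)
$R{\left(W{\left(-11 \right)} \right)} - z{\left(55 \right)} = 3 \left(6 + \frac{35 + 3 \left(-11\right)}{7 - 11}\right)^{2} - \left(\frac{4}{5} + \frac{55^{3}}{5}\right) = 3 \left(6 + \frac{35 - 33}{-4}\right)^{2} - \left(\frac{4}{5} + \frac{1}{5} \cdot 166375\right) = 3 \left(6 - \frac{1}{2}\right)^{2} - \left(\frac{4}{5} + 33275\right) = 3 \left(6 - \frac{1}{2}\right)^{2} - \frac{166379}{5} = 3 \left(\frac{11}{2}\right)^{2} - \frac{166379}{5} = 3 \cdot \frac{121}{4} - \frac{166379}{5} = \frac{363}{4} - \frac{166379}{5} = - \frac{663701}{20}$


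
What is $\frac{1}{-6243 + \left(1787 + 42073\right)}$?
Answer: $\frac{1}{37617} \approx 2.6584 \cdot 10^{-5}$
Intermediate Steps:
$\frac{1}{-6243 + \left(1787 + 42073\right)} = \frac{1}{-6243 + 43860} = \frac{1}{37617}$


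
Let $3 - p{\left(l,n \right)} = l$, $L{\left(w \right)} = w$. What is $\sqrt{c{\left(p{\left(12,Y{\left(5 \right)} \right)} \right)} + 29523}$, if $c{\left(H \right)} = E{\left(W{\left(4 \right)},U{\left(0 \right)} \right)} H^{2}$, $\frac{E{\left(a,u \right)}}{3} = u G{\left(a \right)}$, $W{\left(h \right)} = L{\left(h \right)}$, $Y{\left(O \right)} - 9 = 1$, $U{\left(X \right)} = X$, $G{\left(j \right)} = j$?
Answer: $\sqrt{29523} \approx 171.82$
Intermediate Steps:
$Y{\left(O \right)} = 10$ ($Y{\left(O \right)} = 9 + 1 = 10$)
$W{\left(h \right)} = h$
$p{\left(l,n \right)} = 3 - l$
$E{\left(a,u \right)} = 3 a u$ ($E{\left(a,u \right)} = 3 u a = 3 a u$)
$c{\left(H \right)} = 0$ ($c{\left(H \right)} = 3 \cdot 4 \cdot 0 H^{2} = 0 H^{2} = 0$)
$\sqrt{c{\left(p{\left(12,Y{\left(5 \right)} \right)} \right)} + 29523} = \sqrt{0 + 29523} = \sqrt{29523}$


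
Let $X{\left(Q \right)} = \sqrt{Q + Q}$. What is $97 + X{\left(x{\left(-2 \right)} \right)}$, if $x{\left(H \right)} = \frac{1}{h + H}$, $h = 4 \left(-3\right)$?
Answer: $97 + \frac{i \sqrt{7}}{7} \approx 97.0 + 0.37796 i$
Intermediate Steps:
$h = -12$
$x{\left(H \right)} = \frac{1}{-12 + H}$
$X{\left(Q \right)} = \sqrt{2} \sqrt{Q}$ ($X{\left(Q \right)} = \sqrt{2 Q} = \sqrt{2} \sqrt{Q}$)
$97 + X{\left(x{\left(-2 \right)} \right)} = 97 + \sqrt{2} \sqrt{\frac{1}{-12 - 2}} = 97 + \sqrt{2} \sqrt{\frac{1}{-14}} = 97 + \sqrt{2} \sqrt{- \frac{1}{14}} = 97 + \sqrt{2} \frac{i \sqrt{14}}{14} = 97 + \frac{i \sqrt{7}}{7}$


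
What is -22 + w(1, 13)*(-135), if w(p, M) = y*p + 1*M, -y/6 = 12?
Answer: 7943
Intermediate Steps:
y = -72 (y = -6*12 = -72)
w(p, M) = M - 72*p (w(p, M) = -72*p + 1*M = -72*p + M = M - 72*p)
-22 + w(1, 13)*(-135) = -22 + (13 - 72*1)*(-135) = -22 + (13 - 72)*(-135) = -22 - 59*(-135) = -22 + 7965 = 7943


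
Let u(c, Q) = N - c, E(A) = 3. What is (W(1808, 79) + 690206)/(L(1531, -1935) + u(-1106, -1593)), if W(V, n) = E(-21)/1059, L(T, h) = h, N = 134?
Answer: -243642719/245335 ≈ -993.10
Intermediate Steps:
W(V, n) = 1/353 (W(V, n) = 3/1059 = 3*(1/1059) = 1/353)
u(c, Q) = 134 - c
(W(1808, 79) + 690206)/(L(1531, -1935) + u(-1106, -1593)) = (1/353 + 690206)/(-1935 + (134 - 1*(-1106))) = 243642719/(353*(-1935 + (134 + 1106))) = 243642719/(353*(-1935 + 1240)) = (243642719/353)/(-695) = (243642719/353)*(-1/695) = -243642719/245335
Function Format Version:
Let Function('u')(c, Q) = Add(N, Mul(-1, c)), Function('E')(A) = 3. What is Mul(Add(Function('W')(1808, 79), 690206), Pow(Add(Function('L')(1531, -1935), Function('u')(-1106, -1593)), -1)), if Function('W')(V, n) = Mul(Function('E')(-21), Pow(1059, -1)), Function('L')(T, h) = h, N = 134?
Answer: Rational(-243642719, 245335) ≈ -993.10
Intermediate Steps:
Function('W')(V, n) = Rational(1, 353) (Function('W')(V, n) = Mul(3, Pow(1059, -1)) = Mul(3, Rational(1, 1059)) = Rational(1, 353))
Function('u')(c, Q) = Add(134, Mul(-1, c))
Mul(Add(Function('W')(1808, 79), 690206), Pow(Add(Function('L')(1531, -1935), Function('u')(-1106, -1593)), -1)) = Mul(Add(Rational(1, 353), 690206), Pow(Add(-1935, Add(134, Mul(-1, -1106))), -1)) = Mul(Rational(243642719, 353), Pow(Add(-1935, Add(134, 1106)), -1)) = Mul(Rational(243642719, 353), Pow(Add(-1935, 1240), -1)) = Mul(Rational(243642719, 353), Pow(-695, -1)) = Mul(Rational(243642719, 353), Rational(-1, 695)) = Rational(-243642719, 245335)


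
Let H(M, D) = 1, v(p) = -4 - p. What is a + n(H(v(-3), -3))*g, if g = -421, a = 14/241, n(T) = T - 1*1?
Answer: 14/241 ≈ 0.058091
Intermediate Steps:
n(T) = -1 + T (n(T) = T - 1 = -1 + T)
a = 14/241 (a = 14*(1/241) = 14/241 ≈ 0.058091)
a + n(H(v(-3), -3))*g = 14/241 + (-1 + 1)*(-421) = 14/241 + 0*(-421) = 14/241 + 0 = 14/241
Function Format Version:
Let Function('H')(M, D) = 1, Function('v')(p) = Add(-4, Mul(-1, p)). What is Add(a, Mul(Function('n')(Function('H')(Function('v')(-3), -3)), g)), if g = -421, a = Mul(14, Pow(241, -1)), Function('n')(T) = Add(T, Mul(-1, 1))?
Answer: Rational(14, 241) ≈ 0.058091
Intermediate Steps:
Function('n')(T) = Add(-1, T) (Function('n')(T) = Add(T, -1) = Add(-1, T))
a = Rational(14, 241) (a = Mul(14, Rational(1, 241)) = Rational(14, 241) ≈ 0.058091)
Add(a, Mul(Function('n')(Function('H')(Function('v')(-3), -3)), g)) = Add(Rational(14, 241), Mul(Add(-1, 1), -421)) = Add(Rational(14, 241), Mul(0, -421)) = Add(Rational(14, 241), 0) = Rational(14, 241)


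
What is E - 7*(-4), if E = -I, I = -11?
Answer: 39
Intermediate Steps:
E = 11 (E = -1*(-11) = 11)
E - 7*(-4) = 11 - 7*(-4) = 11 + 28 = 39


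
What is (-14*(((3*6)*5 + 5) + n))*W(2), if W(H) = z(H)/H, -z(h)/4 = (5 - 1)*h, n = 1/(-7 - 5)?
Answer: 63784/3 ≈ 21261.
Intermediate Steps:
n = -1/12 (n = 1/(-12) = -1/12 ≈ -0.083333)
z(h) = -16*h (z(h) = -4*(5 - 1)*h = -16*h)
W(H) = -16 (W(H) = (-16*H)/H = -16)
(-14*(((3*6)*5 + 5) + n))*W(2) = -14*(((3*6)*5 + 5) - 1/12)*(-16) = -14*((18*5 + 5) - 1/12)*(-16) = -14*((90 + 5) - 1/12)*(-16) = -14*(95 - 1/12)*(-16) = -14*1139/12*(-16) = -7973/6*(-16) = 63784/3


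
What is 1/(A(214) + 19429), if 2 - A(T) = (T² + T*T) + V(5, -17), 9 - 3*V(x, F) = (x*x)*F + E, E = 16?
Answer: -3/216901 ≈ -1.3831e-5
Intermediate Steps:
V(x, F) = -7/3 - F*x²/3 (V(x, F) = 3 - ((x*x)*F + 16)/3 = 3 - (x²*F + 16)/3 = 3 - (F*x² + 16)/3 = 3 - (16 + F*x²)/3 = 3 + (-16/3 - F*x²/3) = -7/3 - F*x²/3)
A(T) = -412/3 - 2*T² (A(T) = 2 - ((T² + T*T) + (-7/3 - ⅓*(-17)*5²)) = 2 - ((T² + T²) + (-7/3 - ⅓*(-17)*25)) = 2 - (2*T² + (-7/3 + 425/3)) = 2 - (2*T² + 418/3) = 2 - (418/3 + 2*T²) = 2 + (-418/3 - 2*T²) = -412/3 - 2*T²)
1/(A(214) + 19429) = 1/((-412/3 - 2*214²) + 19429) = 1/((-412/3 - 2*45796) + 19429) = 1/((-412/3 - 91592) + 19429) = 1/(-275188/3 + 19429) = 1/(-216901/3) = -3/216901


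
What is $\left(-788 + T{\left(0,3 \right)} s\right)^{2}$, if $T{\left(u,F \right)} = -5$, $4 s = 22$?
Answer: $\frac{2660161}{4} \approx 6.6504 \cdot 10^{5}$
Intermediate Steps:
$s = \frac{11}{2}$ ($s = \frac{1}{4} \cdot 22 = \frac{11}{2} \approx 5.5$)
$\left(-788 + T{\left(0,3 \right)} s\right)^{2} = \left(-788 - \frac{55}{2}\right)^{2} = \left(- \frac{1631}{2}\right)^{2} = \frac{2660161}{4}$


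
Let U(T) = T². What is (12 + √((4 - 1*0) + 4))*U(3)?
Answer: 108 + 18*√2 ≈ 133.46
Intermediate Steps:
(12 + √((4 - 1*0) + 4))*U(3) = (12 + √((4 - 1*0) + 4))*3² = (12 + √((4 + 0) + 4))*9 = (12 + √(4 + 4))*9 = (12 + √8)*9 = (12 + 2*√2)*9 = 108 + 18*√2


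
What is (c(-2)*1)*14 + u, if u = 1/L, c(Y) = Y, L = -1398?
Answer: -39145/1398 ≈ -28.001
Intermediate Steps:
u = -1/1398 (u = 1/(-1398) = -1/1398 ≈ -0.00071531)
(c(-2)*1)*14 + u = -2*1*14 - 1/1398 = -2*14 - 1/1398 = -28 - 1/1398 = -39145/1398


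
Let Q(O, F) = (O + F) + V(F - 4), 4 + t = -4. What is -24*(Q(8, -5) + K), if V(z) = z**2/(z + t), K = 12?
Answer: -4176/17 ≈ -245.65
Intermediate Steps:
t = -8 (t = -4 - 4 = -8)
V(z) = z**2/(-8 + z) (V(z) = z**2/(z - 8) = z**2/(-8 + z))
Q(O, F) = F + O + (-4 + F)**2/(-12 + F) (Q(O, F) = (O + F) + (F - 4)**2/(-8 + (F - 4)) = (F + O) + (-4 + F)**2/(-8 + (-4 + F)) = (F + O) + (-4 + F)**2/(-12 + F) = F + O + (-4 + F)**2/(-12 + F))
-24*(Q(8, -5) + K) = -24*(((-4 - 5)**2 + (-12 - 5)*(-5 + 8))/(-12 - 5) + 12) = -24*(((-9)**2 - 17*3)/(-17) + 12) = -24*(-(81 - 51)/17 + 12) = -24*(-1/17*30 + 12) = -24*(-30/17 + 12) = -24*174/17 = -4176/17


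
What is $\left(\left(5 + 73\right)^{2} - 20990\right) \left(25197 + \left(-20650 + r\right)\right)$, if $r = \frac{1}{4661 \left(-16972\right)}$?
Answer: $- \frac{2680823374123719}{39553246} \approx -6.7778 \cdot 10^{7}$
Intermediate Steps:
$r = - \frac{1}{79106492}$ ($r = \frac{1}{4661} \left(- \frac{1}{16972}\right) = - \frac{1}{79106492} \approx -1.2641 \cdot 10^{-8}$)
$\left(\left(5 + 73\right)^{2} - 20990\right) \left(25197 + \left(-20650 + r\right)\right) = \left(\left(5 + 73\right)^{2} - 20990\right) \left(25197 - \frac{1633549059801}{79106492}\right) = \left(78^{2} - 20990\right) \left(25197 - \frac{1633549059801}{79106492}\right) = \left(6084 - 20990\right) \frac{359697219123}{79106492} = \left(-14906\right) \frac{359697219123}{79106492} = - \frac{2680823374123719}{39553246}$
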